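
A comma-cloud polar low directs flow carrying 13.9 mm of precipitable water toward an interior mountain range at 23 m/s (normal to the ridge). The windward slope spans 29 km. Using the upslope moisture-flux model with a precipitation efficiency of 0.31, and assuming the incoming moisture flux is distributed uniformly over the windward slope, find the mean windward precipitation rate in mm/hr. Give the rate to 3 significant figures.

Incoming column moisture flux per unit ridge length: F = V × PW = 23 × 13.9 = 319.7 mm·m/s.
Spread over the 29 km slope with efficiency ε = 0.31: R = ε·F/W = 0.31 × 319.7 / 29000 m = 3.417e-03 mm/s.
R = 3.417e-03 × 3600 = 12.3 mm/hr.

R ≈ 12.3 mm/hr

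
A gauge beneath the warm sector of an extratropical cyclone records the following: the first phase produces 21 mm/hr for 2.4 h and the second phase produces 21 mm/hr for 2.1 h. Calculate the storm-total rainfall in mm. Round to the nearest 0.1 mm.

Total = Σ Rᵢ Δtᵢ = 21 × 2.4 + 21 × 2.1
      = 50.4 + 44.1 = 94.5 mm.

total ≈ 94.5 mm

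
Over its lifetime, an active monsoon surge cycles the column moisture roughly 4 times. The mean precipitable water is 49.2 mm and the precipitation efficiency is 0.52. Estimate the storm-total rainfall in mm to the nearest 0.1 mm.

Each cycle deposits ε × PW = 0.52 × 49.2 = 25.584 mm.
Over 4 cycles: 4 × 25.584 = 102.3 mm.

rainfall ≈ 102.3 mm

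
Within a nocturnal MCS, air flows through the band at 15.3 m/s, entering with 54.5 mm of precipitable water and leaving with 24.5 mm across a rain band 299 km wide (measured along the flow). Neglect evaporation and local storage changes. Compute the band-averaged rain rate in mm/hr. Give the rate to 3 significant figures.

Column moisture flux per unit crosswind length is F = V × PW.
Inflow: F_in = 15.3 × 54.5 = 833.85 mm·m/s
Outflow: F_out = 15.3 × 24.5 = 374.85 mm·m/s
Steady-state rate R = (F_in − F_out)/L = (833.85 − 374.85) / 299000 m = 1.535e-03 mm/s.
R = 1.535e-03 × 3600 = 5.53 mm/hr.

R ≈ 5.53 mm/hr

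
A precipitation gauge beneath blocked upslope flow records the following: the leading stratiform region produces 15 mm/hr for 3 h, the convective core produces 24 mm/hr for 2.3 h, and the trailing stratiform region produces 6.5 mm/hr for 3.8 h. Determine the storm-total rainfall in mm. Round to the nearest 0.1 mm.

total ≈ 124.9 mm

Total = Σ Rᵢ Δtᵢ = 15 × 3 + 24 × 2.3 + 6.5 × 3.8
      = 45 + 55.2 + 24.7 = 124.9 mm.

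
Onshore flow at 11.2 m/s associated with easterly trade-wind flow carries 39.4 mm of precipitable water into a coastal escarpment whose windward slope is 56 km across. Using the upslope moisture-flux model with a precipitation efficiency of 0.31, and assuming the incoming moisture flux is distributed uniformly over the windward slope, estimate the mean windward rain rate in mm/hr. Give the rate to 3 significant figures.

Incoming column moisture flux per unit ridge length: F = V × PW = 11.2 × 39.4 = 441.28 mm·m/s.
Spread over the 56 km slope with efficiency ε = 0.31: R = ε·F/W = 0.31 × 441.28 / 56000 m = 2.443e-03 mm/s.
R = 2.443e-03 × 3600 = 8.79 mm/hr.

R ≈ 8.79 mm/hr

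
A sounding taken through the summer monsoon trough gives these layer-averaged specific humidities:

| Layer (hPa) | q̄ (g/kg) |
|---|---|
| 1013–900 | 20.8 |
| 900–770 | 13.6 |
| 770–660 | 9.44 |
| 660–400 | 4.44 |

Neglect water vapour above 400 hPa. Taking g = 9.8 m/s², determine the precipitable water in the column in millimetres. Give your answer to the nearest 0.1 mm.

PW ≈ 64.4 mm

Precipitable water is the column-integrated vapour mass per unit area: PW = (1/g) Σ q̄ Δp, with q in kg/kg and Δp in Pa (1 kg/m² of water = 1 mm).
Layer 1013–900 hPa: Δp = 113 hPa = 11300 Pa, q̄ = 0.0208 kg/kg → 0.0208 × 11300 / 9.8 = 23.98 mm
Layer 900–770 hPa: Δp = 130 hPa = 13000 Pa, q̄ = 0.0136 kg/kg → 0.0136 × 13000 / 9.8 = 18.04 mm
Layer 770–660 hPa: Δp = 110 hPa = 11000 Pa, q̄ = 0.00944 kg/kg → 0.00944 × 11000 / 9.8 = 10.60 mm
Layer 660–400 hPa: Δp = 260 hPa = 26000 Pa, q̄ = 0.00444 kg/kg → 0.00444 × 26000 / 9.8 = 11.78 mm
PW = 23.98 + 18.04 + 10.60 + 11.78 = 64.40 ≈ 64.4 mm.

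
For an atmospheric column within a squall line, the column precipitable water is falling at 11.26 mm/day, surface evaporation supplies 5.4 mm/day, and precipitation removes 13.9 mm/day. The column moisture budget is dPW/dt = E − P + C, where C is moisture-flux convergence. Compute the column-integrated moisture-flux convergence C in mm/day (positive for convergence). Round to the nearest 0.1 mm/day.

C ≈ -2.8 mm/day

dPW/dt = -11.26 mm/day.
C = dPW/dt − E + P = (-11.26) − 5.4 + 13.9 = -2.8 mm/day.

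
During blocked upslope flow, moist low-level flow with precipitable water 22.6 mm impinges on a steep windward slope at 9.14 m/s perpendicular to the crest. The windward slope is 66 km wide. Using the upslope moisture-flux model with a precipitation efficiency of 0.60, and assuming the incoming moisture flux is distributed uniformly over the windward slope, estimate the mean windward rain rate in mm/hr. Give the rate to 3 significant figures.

R ≈ 6.76 mm/hr

Incoming column moisture flux per unit ridge length: F = V × PW = 9.14 × 22.6 = 206.564 mm·m/s.
Spread over the 66 km slope with efficiency ε = 0.60: R = ε·F/W = 0.60 × 206.564 / 66000 m = 1.878e-03 mm/s.
R = 1.878e-03 × 3600 = 6.76 mm/hr.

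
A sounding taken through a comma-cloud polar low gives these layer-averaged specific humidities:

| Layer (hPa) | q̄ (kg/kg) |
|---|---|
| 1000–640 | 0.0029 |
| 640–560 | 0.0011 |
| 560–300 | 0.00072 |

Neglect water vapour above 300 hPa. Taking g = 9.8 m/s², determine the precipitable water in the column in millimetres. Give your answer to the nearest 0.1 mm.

Precipitable water is the column-integrated vapour mass per unit area: PW = (1/g) Σ q̄ Δp, with q in kg/kg and Δp in Pa (1 kg/m² of water = 1 mm).
Layer 1000–640 hPa: Δp = 360 hPa = 36000 Pa, q̄ = 0.0029 kg/kg → 0.0029 × 36000 / 9.8 = 10.65 mm
Layer 640–560 hPa: Δp = 80 hPa = 8000 Pa, q̄ = 0.0011 kg/kg → 0.0011 × 8000 / 9.8 = 0.90 mm
Layer 560–300 hPa: Δp = 260 hPa = 26000 Pa, q̄ = 0.00072 kg/kg → 0.00072 × 26000 / 9.8 = 1.91 mm
PW = 10.65 + 0.90 + 1.91 = 13.46 ≈ 13.5 mm.

PW ≈ 13.5 mm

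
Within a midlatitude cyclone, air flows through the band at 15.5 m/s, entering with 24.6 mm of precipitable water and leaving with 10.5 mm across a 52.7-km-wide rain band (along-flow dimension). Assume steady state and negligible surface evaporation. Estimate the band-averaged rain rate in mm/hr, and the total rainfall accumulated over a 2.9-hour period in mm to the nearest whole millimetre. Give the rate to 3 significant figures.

R ≈ 14.9 mm/hr; total ≈ 43 mm

Column moisture flux per unit crosswind length is F = V × PW.
Inflow: F_in = 15.5 × 24.6 = 381.3 mm·m/s
Outflow: F_out = 15.5 × 10.5 = 162.75 mm·m/s
Steady-state rate R = (F_in − F_out)/L = (381.3 − 162.75) / 52700 m = 4.147e-03 mm/s.
R = 4.147e-03 × 3600 = 14.9 mm/hr.
Over 2.9 h: total = 14.9 × 2.9 = 43.21 ≈ 43 mm.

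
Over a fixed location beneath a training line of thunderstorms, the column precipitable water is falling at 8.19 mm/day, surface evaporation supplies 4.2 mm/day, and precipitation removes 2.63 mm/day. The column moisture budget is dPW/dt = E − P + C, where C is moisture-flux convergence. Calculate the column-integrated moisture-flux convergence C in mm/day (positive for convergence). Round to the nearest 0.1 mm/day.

C ≈ -9.8 mm/day

dPW/dt = -8.19 mm/day.
C = dPW/dt − E + P = (-8.19) − 4.2 + 2.63 = -9.8 mm/day.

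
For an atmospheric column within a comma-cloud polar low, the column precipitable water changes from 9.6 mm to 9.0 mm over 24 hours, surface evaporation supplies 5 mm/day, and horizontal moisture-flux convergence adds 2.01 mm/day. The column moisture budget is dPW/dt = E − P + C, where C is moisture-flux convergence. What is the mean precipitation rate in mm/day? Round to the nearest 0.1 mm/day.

P ≈ 7.6 mm/day

dPW/dt = (9.0 − 9.6) mm / (24/24 day) = -0.600 mm/day.
P = E + C − dPW/dt = 5 + (2.01) − (-0.600) = 7.6 mm/day.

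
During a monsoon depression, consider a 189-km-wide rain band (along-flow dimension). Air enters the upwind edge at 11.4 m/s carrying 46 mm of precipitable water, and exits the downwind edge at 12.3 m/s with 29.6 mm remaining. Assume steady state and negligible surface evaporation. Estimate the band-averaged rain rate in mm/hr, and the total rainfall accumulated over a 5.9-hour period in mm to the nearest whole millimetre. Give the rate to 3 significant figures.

Column moisture flux per unit crosswind length is F = V × PW.
Inflow: F_in = 11.4 × 46 = 524.4 mm·m/s
Outflow: F_out = 12.3 × 29.6 = 364.08 mm·m/s
Steady-state rate R = (F_in − F_out)/L = (524.4 − 364.08) / 189000 m = 8.483e-04 mm/s.
R = 8.483e-04 × 3600 = 3.05 mm/hr.
Over 5.9 h: total = 3.05 × 5.9 = 17.995 ≈ 18 mm.

R ≈ 3.05 mm/hr; total ≈ 18 mm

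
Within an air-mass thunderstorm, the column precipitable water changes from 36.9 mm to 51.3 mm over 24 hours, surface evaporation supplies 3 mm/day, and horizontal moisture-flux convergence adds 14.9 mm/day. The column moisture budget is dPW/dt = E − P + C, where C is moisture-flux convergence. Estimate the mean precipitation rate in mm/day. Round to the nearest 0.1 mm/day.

dPW/dt = (51.3 − 36.9) mm / (24/24 day) = +14.400 mm/day.
P = E + C − dPW/dt = 3 + (14.9) − (+14.400) = 3.5 mm/day.

P ≈ 3.5 mm/day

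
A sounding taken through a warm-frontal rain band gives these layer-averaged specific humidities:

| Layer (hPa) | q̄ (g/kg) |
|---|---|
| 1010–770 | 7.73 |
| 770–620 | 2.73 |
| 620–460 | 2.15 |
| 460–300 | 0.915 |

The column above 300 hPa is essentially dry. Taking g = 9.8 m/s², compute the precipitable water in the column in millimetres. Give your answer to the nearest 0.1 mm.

PW ≈ 28.1 mm

Precipitable water is the column-integrated vapour mass per unit area: PW = (1/g) Σ q̄ Δp, with q in kg/kg and Δp in Pa (1 kg/m² of water = 1 mm).
Layer 1010–770 hPa: Δp = 240 hPa = 24000 Pa, q̄ = 0.00773 kg/kg → 0.00773 × 24000 / 9.8 = 18.93 mm
Layer 770–620 hPa: Δp = 150 hPa = 15000 Pa, q̄ = 0.00273 kg/kg → 0.00273 × 15000 / 9.8 = 4.18 mm
Layer 620–460 hPa: Δp = 160 hPa = 16000 Pa, q̄ = 0.00215 kg/kg → 0.00215 × 16000 / 9.8 = 3.51 mm
Layer 460–300 hPa: Δp = 160 hPa = 16000 Pa, q̄ = 0.000915 kg/kg → 0.000915 × 16000 / 9.8 = 1.49 mm
PW = 18.93 + 4.18 + 3.51 + 1.49 = 28.11 ≈ 28.1 mm.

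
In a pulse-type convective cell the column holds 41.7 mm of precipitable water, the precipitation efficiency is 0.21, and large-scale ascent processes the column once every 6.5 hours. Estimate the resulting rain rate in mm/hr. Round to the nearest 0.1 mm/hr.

Each overturning extracts ε × PW = 0.21 × 41.7 = 8.757 mm.
Rate = ε·PW / τ = 8.757 / 6.5 h = 1.3 mm/hr.

R ≈ 1.3 mm/hr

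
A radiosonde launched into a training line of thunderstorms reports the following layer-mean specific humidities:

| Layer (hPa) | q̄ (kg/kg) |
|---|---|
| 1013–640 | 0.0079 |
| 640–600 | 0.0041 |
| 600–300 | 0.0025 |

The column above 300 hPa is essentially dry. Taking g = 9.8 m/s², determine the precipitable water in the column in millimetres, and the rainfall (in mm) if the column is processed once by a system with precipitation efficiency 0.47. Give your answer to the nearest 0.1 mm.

PW ≈ 39.4 mm; rainfall ≈ 18.5 mm

Precipitable water is the column-integrated vapour mass per unit area: PW = (1/g) Σ q̄ Δp, with q in kg/kg and Δp in Pa (1 kg/m² of water = 1 mm).
Layer 1013–640 hPa: Δp = 373 hPa = 37300 Pa, q̄ = 0.0079 kg/kg → 0.0079 × 37300 / 9.8 = 30.07 mm
Layer 640–600 hPa: Δp = 40 hPa = 4000 Pa, q̄ = 0.0041 kg/kg → 0.0041 × 4000 / 9.8 = 1.67 mm
Layer 600–300 hPa: Δp = 300 hPa = 30000 Pa, q̄ = 0.0025 kg/kg → 0.0025 × 30000 / 9.8 = 7.65 mm
PW = 30.07 + 1.67 + 7.65 = 39.39 ≈ 39.4 mm.
Rainfall = ε × PW = 0.47 × 39.4 = 18.5 mm.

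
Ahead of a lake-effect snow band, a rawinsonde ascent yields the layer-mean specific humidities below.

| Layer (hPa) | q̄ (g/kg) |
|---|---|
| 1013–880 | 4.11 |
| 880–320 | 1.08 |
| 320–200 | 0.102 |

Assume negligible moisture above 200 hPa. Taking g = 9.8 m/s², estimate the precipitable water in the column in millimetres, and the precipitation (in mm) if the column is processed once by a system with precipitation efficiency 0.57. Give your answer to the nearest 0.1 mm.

Precipitable water is the column-integrated vapour mass per unit area: PW = (1/g) Σ q̄ Δp, with q in kg/kg and Δp in Pa (1 kg/m² of water = 1 mm).
Layer 1013–880 hPa: Δp = 133 hPa = 13300 Pa, q̄ = 0.00411 kg/kg → 0.00411 × 13300 / 9.8 = 5.58 mm
Layer 880–320 hPa: Δp = 560 hPa = 56000 Pa, q̄ = 0.00108 kg/kg → 0.00108 × 56000 / 9.8 = 6.17 mm
Layer 320–200 hPa: Δp = 120 hPa = 12000 Pa, q̄ = 0.000102 kg/kg → 0.000102 × 12000 / 9.8 = 0.12 mm
PW = 5.58 + 6.17 + 0.12 = 11.87 ≈ 11.9 mm.
Precipitation = ε × PW = 0.57 × 11.9 = 6.8 mm.

PW ≈ 11.9 mm; precipitation ≈ 6.8 mm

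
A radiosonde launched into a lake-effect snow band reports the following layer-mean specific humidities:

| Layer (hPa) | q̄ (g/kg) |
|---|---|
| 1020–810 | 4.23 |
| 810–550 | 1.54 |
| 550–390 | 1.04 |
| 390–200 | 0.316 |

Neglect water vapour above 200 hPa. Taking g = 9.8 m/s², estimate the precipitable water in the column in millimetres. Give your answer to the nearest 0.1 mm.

PW ≈ 15.5 mm

Precipitable water is the column-integrated vapour mass per unit area: PW = (1/g) Σ q̄ Δp, with q in kg/kg and Δp in Pa (1 kg/m² of water = 1 mm).
Layer 1020–810 hPa: Δp = 210 hPa = 21000 Pa, q̄ = 0.00423 kg/kg → 0.00423 × 21000 / 9.8 = 9.06 mm
Layer 810–550 hPa: Δp = 260 hPa = 26000 Pa, q̄ = 0.00154 kg/kg → 0.00154 × 26000 / 9.8 = 4.09 mm
Layer 550–390 hPa: Δp = 160 hPa = 16000 Pa, q̄ = 0.00104 kg/kg → 0.00104 × 16000 / 9.8 = 1.70 mm
Layer 390–200 hPa: Δp = 190 hPa = 19000 Pa, q̄ = 0.000316 kg/kg → 0.000316 × 19000 / 9.8 = 0.61 mm
PW = 9.06 + 4.09 + 1.70 + 0.61 = 15.46 ≈ 15.5 mm.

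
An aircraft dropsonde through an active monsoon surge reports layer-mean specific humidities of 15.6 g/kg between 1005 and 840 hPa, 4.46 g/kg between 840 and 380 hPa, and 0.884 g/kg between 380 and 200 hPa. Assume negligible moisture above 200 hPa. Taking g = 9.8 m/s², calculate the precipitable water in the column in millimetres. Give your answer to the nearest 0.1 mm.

Precipitable water is the column-integrated vapour mass per unit area: PW = (1/g) Σ q̄ Δp, with q in kg/kg and Δp in Pa (1 kg/m² of water = 1 mm).
Layer 1005–840 hPa: Δp = 165 hPa = 16500 Pa, q̄ = 0.0156 kg/kg → 0.0156 × 16500 / 9.8 = 26.27 mm
Layer 840–380 hPa: Δp = 460 hPa = 46000 Pa, q̄ = 0.00446 kg/kg → 0.00446 × 46000 / 9.8 = 20.93 mm
Layer 380–200 hPa: Δp = 180 hPa = 18000 Pa, q̄ = 0.000884 kg/kg → 0.000884 × 18000 / 9.8 = 1.62 mm
PW = 26.27 + 20.93 + 1.62 = 48.82 ≈ 48.8 mm.

PW ≈ 48.8 mm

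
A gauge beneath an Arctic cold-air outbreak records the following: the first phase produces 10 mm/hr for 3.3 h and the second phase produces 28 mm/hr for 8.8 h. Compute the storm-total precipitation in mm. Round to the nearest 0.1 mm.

Total = Σ Rᵢ Δtᵢ = 10 × 3.3 + 28 × 8.8
      = 33 + 246.4 = 279.4 mm.

total ≈ 279.4 mm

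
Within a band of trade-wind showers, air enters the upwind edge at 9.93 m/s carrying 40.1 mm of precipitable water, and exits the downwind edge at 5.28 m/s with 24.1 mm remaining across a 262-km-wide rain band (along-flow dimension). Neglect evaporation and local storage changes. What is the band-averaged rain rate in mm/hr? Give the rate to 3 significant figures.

Column moisture flux per unit crosswind length is F = V × PW.
Inflow: F_in = 9.93 × 40.1 = 398.193 mm·m/s
Outflow: F_out = 5.28 × 24.1 = 127.248 mm·m/s
Steady-state rate R = (F_in − F_out)/L = (398.193 − 127.248) / 262000 m = 1.034e-03 mm/s.
R = 1.034e-03 × 3600 = 3.72 mm/hr.

R ≈ 3.72 mm/hr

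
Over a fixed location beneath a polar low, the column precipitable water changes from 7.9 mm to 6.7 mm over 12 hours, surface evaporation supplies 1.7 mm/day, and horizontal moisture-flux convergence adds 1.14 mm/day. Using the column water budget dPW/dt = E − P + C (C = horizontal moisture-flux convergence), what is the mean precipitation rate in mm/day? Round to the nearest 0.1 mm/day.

dPW/dt = (6.7 − 7.9) mm / (12/24 day) = -2.400 mm/day.
P = E + C − dPW/dt = 1.7 + (1.14) − (-2.400) = 5.2 mm/day.

P ≈ 5.2 mm/day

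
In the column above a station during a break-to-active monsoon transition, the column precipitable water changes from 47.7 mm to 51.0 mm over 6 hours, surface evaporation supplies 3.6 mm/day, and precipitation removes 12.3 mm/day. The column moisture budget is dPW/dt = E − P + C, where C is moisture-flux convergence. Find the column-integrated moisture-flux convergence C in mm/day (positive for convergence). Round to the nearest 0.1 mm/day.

C ≈ 21.9 mm/day

dPW/dt = (51.0 − 47.7) mm / (6/24 day) = +13.200 mm/day.
C = dPW/dt − E + P = (+13.200) − 3.6 + 12.3 = 21.9 mm/day.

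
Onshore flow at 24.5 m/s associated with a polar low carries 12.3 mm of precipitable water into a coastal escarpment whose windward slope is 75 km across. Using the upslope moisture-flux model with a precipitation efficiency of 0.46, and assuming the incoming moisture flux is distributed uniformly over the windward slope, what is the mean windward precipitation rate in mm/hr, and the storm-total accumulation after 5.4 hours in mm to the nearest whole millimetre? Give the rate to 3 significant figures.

Incoming column moisture flux per unit ridge length: F = V × PW = 24.5 × 12.3 = 301.35 mm·m/s.
Spread over the 75 km slope with efficiency ε = 0.46: R = ε·F/W = 0.46 × 301.35 / 75000 m = 1.848e-03 mm/s.
R = 1.848e-03 × 3600 = 6.65 mm/hr.
Over 5.4 h: total = 6.65 × 5.4 = 35.91 ≈ 36 mm.

R ≈ 6.65 mm/hr; total ≈ 36 mm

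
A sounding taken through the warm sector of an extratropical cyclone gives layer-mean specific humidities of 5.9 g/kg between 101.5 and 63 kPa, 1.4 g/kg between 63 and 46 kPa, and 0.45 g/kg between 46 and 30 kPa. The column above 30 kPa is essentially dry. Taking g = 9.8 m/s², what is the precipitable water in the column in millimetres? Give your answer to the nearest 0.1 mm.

PW ≈ 26.3 mm

Precipitable water is the column-integrated vapour mass per unit area: PW = (1/g) Σ q̄ Δp, with q in kg/kg and Δp in Pa (1 kg/m² of water = 1 mm).
Layer 101.5–63 kPa: Δp = 385 hPa = 38500 Pa, q̄ = 0.0059 kg/kg → 0.0059 × 38500 / 9.8 = 23.18 mm
Layer 63–46 kPa: Δp = 170 hPa = 17000 Pa, q̄ = 0.0014 kg/kg → 0.0014 × 17000 / 9.8 = 2.43 mm
Layer 46–30 kPa: Δp = 160 hPa = 16000 Pa, q̄ = 0.00045 kg/kg → 0.00045 × 16000 / 9.8 = 0.73 mm
PW = 23.18 + 2.43 + 0.73 = 26.34 ≈ 26.3 mm.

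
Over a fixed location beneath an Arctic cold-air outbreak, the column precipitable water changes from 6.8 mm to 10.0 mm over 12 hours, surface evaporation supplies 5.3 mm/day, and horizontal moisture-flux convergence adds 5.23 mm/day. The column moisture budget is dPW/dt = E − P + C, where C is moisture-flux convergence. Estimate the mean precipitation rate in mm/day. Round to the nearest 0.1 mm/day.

dPW/dt = (10.0 − 6.8) mm / (12/24 day) = +6.400 mm/day.
P = E + C − dPW/dt = 5.3 + (5.23) − (+6.400) = 4.1 mm/day.

P ≈ 4.1 mm/day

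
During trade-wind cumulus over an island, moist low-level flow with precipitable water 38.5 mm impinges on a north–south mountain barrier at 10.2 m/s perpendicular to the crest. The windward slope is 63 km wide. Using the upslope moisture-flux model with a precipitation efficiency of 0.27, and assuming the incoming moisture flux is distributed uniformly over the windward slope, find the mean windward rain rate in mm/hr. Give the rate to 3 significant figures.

R ≈ 6.06 mm/hr

Incoming column moisture flux per unit ridge length: F = V × PW = 10.2 × 38.5 = 392.7 mm·m/s.
Spread over the 63 km slope with efficiency ε = 0.27: R = ε·F/W = 0.27 × 392.7 / 63000 m = 1.683e-03 mm/s.
R = 1.683e-03 × 3600 = 6.06 mm/hr.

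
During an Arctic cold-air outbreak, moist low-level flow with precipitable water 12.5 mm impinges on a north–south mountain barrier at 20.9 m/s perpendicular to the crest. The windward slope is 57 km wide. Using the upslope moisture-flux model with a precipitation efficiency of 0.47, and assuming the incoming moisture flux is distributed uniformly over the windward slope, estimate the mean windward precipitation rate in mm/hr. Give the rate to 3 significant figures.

R ≈ 7.75 mm/hr

Incoming column moisture flux per unit ridge length: F = V × PW = 20.9 × 12.5 = 261.25 mm·m/s.
Spread over the 57 km slope with efficiency ε = 0.47: R = ε·F/W = 0.47 × 261.25 / 57000 m = 2.154e-03 mm/s.
R = 2.154e-03 × 3600 = 7.75 mm/hr.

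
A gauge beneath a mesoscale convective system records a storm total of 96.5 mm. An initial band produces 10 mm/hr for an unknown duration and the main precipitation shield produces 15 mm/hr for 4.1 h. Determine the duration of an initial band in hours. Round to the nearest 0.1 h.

duration ≈ 3.5 h

Known phases: 15 × 4.1 = 61.5 mm.
Remaining depth = 96.5 − 61.5 = 35 mm.
Duration = 35 / 10 = 3.5 h.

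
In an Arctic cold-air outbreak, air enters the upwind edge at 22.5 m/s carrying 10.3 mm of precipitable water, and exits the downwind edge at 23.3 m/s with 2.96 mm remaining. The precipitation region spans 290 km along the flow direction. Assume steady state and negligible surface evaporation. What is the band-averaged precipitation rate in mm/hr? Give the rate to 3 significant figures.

R ≈ 2.02 mm/hr

Column moisture flux per unit crosswind length is F = V × PW.
Inflow: F_in = 22.5 × 10.3 = 231.75 mm·m/s
Outflow: F_out = 23.3 × 2.96 = 68.968 mm·m/s
Steady-state rate R = (F_in − F_out)/L = (231.75 − 68.968) / 290000 m = 5.613e-04 mm/s.
R = 5.613e-04 × 3600 = 2.02 mm/hr.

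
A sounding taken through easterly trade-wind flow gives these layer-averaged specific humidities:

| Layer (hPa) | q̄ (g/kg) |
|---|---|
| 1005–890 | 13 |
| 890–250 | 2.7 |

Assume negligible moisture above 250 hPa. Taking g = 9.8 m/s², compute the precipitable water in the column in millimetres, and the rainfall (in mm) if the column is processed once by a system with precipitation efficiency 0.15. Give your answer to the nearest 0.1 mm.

Precipitable water is the column-integrated vapour mass per unit area: PW = (1/g) Σ q̄ Δp, with q in kg/kg and Δp in Pa (1 kg/m² of water = 1 mm).
Layer 1005–890 hPa: Δp = 115 hPa = 11500 Pa, q̄ = 0.013 kg/kg → 0.013 × 11500 / 9.8 = 15.26 mm
Layer 890–250 hPa: Δp = 640 hPa = 64000 Pa, q̄ = 0.0027 kg/kg → 0.0027 × 64000 / 9.8 = 17.63 mm
PW = 15.26 + 17.63 = 32.89 ≈ 32.9 mm.
Rainfall = ε × PW = 0.15 × 32.9 = 4.9 mm.

PW ≈ 32.9 mm; rainfall ≈ 4.9 mm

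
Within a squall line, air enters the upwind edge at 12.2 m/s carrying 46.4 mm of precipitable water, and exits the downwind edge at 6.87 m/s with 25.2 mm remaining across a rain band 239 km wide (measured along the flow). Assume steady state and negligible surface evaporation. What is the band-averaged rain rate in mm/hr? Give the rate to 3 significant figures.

R ≈ 5.92 mm/hr

Column moisture flux per unit crosswind length is F = V × PW.
Inflow: F_in = 12.2 × 46.4 = 566.08 mm·m/s
Outflow: F_out = 6.87 × 25.2 = 173.124 mm·m/s
Steady-state rate R = (F_in − F_out)/L = (566.08 − 173.124) / 239000 m = 1.644e-03 mm/s.
R = 1.644e-03 × 3600 = 5.92 mm/hr.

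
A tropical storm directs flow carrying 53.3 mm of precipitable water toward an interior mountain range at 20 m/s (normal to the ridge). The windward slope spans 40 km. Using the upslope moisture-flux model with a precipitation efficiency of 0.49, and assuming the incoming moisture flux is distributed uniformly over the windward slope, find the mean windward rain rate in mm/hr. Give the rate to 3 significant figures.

R ≈ 47.0 mm/hr

Incoming column moisture flux per unit ridge length: F = V × PW = 20 × 53.3 = 1066 mm·m/s.
Spread over the 40 km slope with efficiency ε = 0.49: R = ε·F/W = 0.49 × 1066 / 40000 m = 1.306e-02 mm/s.
R = 1.306e-02 × 3600 = 47.0 mm/hr.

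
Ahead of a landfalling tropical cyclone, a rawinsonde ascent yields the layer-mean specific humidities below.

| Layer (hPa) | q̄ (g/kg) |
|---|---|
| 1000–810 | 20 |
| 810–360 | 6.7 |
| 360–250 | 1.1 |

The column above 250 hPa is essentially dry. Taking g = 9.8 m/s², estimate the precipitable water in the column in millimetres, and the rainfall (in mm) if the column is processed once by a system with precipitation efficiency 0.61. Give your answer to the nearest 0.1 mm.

Precipitable water is the column-integrated vapour mass per unit area: PW = (1/g) Σ q̄ Δp, with q in kg/kg and Δp in Pa (1 kg/m² of water = 1 mm).
Layer 1000–810 hPa: Δp = 190 hPa = 19000 Pa, q̄ = 0.02 kg/kg → 0.02 × 19000 / 9.8 = 38.78 mm
Layer 810–360 hPa: Δp = 450 hPa = 45000 Pa, q̄ = 0.0067 kg/kg → 0.0067 × 45000 / 9.8 = 30.77 mm
Layer 360–250 hPa: Δp = 110 hPa = 11000 Pa, q̄ = 0.0011 kg/kg → 0.0011 × 11000 / 9.8 = 1.23 mm
PW = 38.78 + 30.77 + 1.23 = 70.78 ≈ 70.8 mm.
Rainfall = ε × PW = 0.61 × 70.8 = 43.2 mm.

PW ≈ 70.8 mm; rainfall ≈ 43.2 mm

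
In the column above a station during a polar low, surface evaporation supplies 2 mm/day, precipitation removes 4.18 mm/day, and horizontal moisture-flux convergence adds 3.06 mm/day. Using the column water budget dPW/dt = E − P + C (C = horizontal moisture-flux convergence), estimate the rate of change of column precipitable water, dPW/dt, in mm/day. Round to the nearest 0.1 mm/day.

dPW/dt = E − P + C = 2 − 4.18 + (3.06) = 0.9 mm/day.

dPW/dt ≈ 0.9 mm/day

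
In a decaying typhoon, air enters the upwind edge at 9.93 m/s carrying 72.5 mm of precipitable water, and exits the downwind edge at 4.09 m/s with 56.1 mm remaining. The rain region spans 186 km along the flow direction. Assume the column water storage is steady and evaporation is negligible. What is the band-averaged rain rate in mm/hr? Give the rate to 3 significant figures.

R ≈ 9.49 mm/hr

Column moisture flux per unit crosswind length is F = V × PW.
Inflow: F_in = 9.93 × 72.5 = 719.925 mm·m/s
Outflow: F_out = 4.09 × 56.1 = 229.449 mm·m/s
Steady-state rate R = (F_in − F_out)/L = (719.925 − 229.449) / 186000 m = 2.637e-03 mm/s.
R = 2.637e-03 × 3600 = 9.49 mm/hr.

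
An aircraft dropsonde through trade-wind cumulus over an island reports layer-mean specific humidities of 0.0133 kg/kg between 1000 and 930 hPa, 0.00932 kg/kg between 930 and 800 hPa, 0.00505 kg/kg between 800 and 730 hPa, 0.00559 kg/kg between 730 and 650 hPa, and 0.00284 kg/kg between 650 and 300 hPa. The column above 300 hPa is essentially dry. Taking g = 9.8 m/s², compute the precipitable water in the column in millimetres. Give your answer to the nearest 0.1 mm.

PW ≈ 40.2 mm

Precipitable water is the column-integrated vapour mass per unit area: PW = (1/g) Σ q̄ Δp, with q in kg/kg and Δp in Pa (1 kg/m² of water = 1 mm).
Layer 1000–930 hPa: Δp = 70 hPa = 7000 Pa, q̄ = 0.0133 kg/kg → 0.0133 × 7000 / 9.8 = 9.50 mm
Layer 930–800 hPa: Δp = 130 hPa = 13000 Pa, q̄ = 0.00932 kg/kg → 0.00932 × 13000 / 9.8 = 12.36 mm
Layer 800–730 hPa: Δp = 70 hPa = 7000 Pa, q̄ = 0.00505 kg/kg → 0.00505 × 7000 / 9.8 = 3.61 mm
Layer 730–650 hPa: Δp = 80 hPa = 8000 Pa, q̄ = 0.00559 kg/kg → 0.00559 × 8000 / 9.8 = 4.56 mm
Layer 650–300 hPa: Δp = 350 hPa = 35000 Pa, q̄ = 0.00284 kg/kg → 0.00284 × 35000 / 9.8 = 10.14 mm
PW = 9.50 + 12.36 + 3.61 + 4.56 + 10.14 = 40.17 ≈ 40.2 mm.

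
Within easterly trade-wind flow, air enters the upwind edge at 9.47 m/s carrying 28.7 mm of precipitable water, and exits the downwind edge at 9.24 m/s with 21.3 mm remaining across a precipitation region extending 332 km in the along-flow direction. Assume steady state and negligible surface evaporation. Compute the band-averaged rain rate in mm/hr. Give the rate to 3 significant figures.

R ≈ 0.813 mm/hr

Column moisture flux per unit crosswind length is F = V × PW.
Inflow: F_in = 9.47 × 28.7 = 271.789 mm·m/s
Outflow: F_out = 9.24 × 21.3 = 196.812 mm·m/s
Steady-state rate R = (F_in − F_out)/L = (271.789 − 196.812) / 332000 m = 2.258e-04 mm/s.
R = 2.258e-04 × 3600 = 0.813 mm/hr.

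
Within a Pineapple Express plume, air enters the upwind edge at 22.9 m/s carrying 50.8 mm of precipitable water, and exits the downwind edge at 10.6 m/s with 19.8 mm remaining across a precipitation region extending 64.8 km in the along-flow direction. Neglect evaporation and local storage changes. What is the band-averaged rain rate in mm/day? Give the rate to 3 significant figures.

R ≈ 1270 mm/day

Column moisture flux per unit crosswind length is F = V × PW.
Inflow: F_in = 22.9 × 50.8 = 1163.32 mm·m/s
Outflow: F_out = 10.6 × 19.8 = 209.88 mm·m/s
Steady-state rate R = (F_in − F_out)/L = (1163.32 − 209.88) / 64800 m = 1.471e-02 mm/s.
R = 1.471e-02 × 3600 × 24 = 1270 mm/day.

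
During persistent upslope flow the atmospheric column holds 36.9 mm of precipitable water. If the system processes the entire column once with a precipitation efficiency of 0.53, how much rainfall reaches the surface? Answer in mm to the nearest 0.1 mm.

Rainfall = ε × PW = 0.53 × 36.9 = 19.6 mm.

rainfall ≈ 19.6 mm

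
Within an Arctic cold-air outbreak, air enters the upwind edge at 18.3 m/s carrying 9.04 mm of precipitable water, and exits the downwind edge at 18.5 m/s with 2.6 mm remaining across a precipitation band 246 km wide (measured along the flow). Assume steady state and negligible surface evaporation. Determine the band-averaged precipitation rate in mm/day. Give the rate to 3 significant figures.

R ≈ 41.2 mm/day

Column moisture flux per unit crosswind length is F = V × PW.
Inflow: F_in = 18.3 × 9.04 = 165.432 mm·m/s
Outflow: F_out = 18.5 × 2.6 = 48.1 mm·m/s
Steady-state rate R = (F_in − F_out)/L = (165.432 − 48.1) / 246000 m = 4.770e-04 mm/s.
R = 4.770e-04 × 3600 × 24 = 41.2 mm/day.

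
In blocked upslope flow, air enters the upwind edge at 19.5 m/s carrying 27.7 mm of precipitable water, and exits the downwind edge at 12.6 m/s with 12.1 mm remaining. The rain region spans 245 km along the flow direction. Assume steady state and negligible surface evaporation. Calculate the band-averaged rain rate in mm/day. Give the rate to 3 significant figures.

R ≈ 137 mm/day

Column moisture flux per unit crosswind length is F = V × PW.
Inflow: F_in = 19.5 × 27.7 = 540.15 mm·m/s
Outflow: F_out = 12.6 × 12.1 = 152.46 mm·m/s
Steady-state rate R = (F_in − F_out)/L = (540.15 − 152.46) / 245000 m = 1.582e-03 mm/s.
R = 1.582e-03 × 3600 × 24 = 137 mm/day.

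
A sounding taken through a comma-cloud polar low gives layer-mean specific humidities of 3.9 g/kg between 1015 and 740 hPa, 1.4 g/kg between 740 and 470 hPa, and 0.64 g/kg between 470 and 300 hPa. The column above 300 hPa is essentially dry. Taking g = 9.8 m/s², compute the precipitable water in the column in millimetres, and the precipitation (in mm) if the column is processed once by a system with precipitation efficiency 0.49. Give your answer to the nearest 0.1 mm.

PW ≈ 15.9 mm; precipitation ≈ 7.8 mm

Precipitable water is the column-integrated vapour mass per unit area: PW = (1/g) Σ q̄ Δp, with q in kg/kg and Δp in Pa (1 kg/m² of water = 1 mm).
Layer 1015–740 hPa: Δp = 275 hPa = 27500 Pa, q̄ = 0.0039 kg/kg → 0.0039 × 27500 / 9.8 = 10.94 mm
Layer 740–470 hPa: Δp = 270 hPa = 27000 Pa, q̄ = 0.0014 kg/kg → 0.0014 × 27000 / 9.8 = 3.86 mm
Layer 470–300 hPa: Δp = 170 hPa = 17000 Pa, q̄ = 0.00064 kg/kg → 0.00064 × 17000 / 9.8 = 1.11 mm
PW = 10.94 + 3.86 + 1.11 = 15.91 ≈ 15.9 mm.
Precipitation = ε × PW = 0.49 × 15.9 = 7.8 mm.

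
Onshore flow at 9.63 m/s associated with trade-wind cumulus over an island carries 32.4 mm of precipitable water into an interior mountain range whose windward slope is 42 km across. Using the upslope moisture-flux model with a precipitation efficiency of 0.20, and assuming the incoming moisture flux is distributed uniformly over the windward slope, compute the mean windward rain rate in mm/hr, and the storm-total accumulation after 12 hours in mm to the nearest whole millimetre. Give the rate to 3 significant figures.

Incoming column moisture flux per unit ridge length: F = V × PW = 9.63 × 32.4 = 312.012 mm·m/s.
Spread over the 42 km slope with efficiency ε = 0.20: R = ε·F/W = 0.20 × 312.012 / 42000 m = 1.486e-03 mm/s.
R = 1.486e-03 × 3600 = 5.35 mm/hr.
Over 12 h: total = 5.35 × 12 = 64.2 ≈ 64 mm.

R ≈ 5.35 mm/hr; total ≈ 64 mm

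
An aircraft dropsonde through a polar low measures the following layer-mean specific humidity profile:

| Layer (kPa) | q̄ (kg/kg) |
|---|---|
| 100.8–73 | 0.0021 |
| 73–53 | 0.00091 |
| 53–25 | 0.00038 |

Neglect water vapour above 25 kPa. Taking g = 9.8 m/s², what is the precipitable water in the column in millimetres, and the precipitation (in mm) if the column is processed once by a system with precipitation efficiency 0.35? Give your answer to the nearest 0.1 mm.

PW ≈ 8.9 mm; precipitation ≈ 3.1 mm

Precipitable water is the column-integrated vapour mass per unit area: PW = (1/g) Σ q̄ Δp, with q in kg/kg and Δp in Pa (1 kg/m² of water = 1 mm).
Layer 100.8–73 kPa: Δp = 278 hPa = 27800 Pa, q̄ = 0.0021 kg/kg → 0.0021 × 27800 / 9.8 = 5.96 mm
Layer 73–53 kPa: Δp = 200 hPa = 20000 Pa, q̄ = 0.00091 kg/kg → 0.00091 × 20000 / 9.8 = 1.86 mm
Layer 53–25 kPa: Δp = 280 hPa = 28000 Pa, q̄ = 0.00038 kg/kg → 0.00038 × 28000 / 9.8 = 1.09 mm
PW = 5.96 + 1.86 + 1.09 = 8.91 ≈ 8.9 mm.
Precipitation = ε × PW = 0.35 × 8.9 = 3.1 mm.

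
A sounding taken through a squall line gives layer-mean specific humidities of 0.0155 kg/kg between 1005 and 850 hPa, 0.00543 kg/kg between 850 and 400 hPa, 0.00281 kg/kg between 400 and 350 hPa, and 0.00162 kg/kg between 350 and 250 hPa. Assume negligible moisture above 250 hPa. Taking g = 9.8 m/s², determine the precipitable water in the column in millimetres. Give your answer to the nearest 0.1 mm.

PW ≈ 52.5 mm

Precipitable water is the column-integrated vapour mass per unit area: PW = (1/g) Σ q̄ Δp, with q in kg/kg and Δp in Pa (1 kg/m² of water = 1 mm).
Layer 1005–850 hPa: Δp = 155 hPa = 15500 Pa, q̄ = 0.0155 kg/kg → 0.0155 × 15500 / 9.8 = 24.52 mm
Layer 850–400 hPa: Δp = 450 hPa = 45000 Pa, q̄ = 0.00543 kg/kg → 0.00543 × 45000 / 9.8 = 24.93 mm
Layer 400–350 hPa: Δp = 50 hPa = 5000 Pa, q̄ = 0.00281 kg/kg → 0.00281 × 5000 / 9.8 = 1.43 mm
Layer 350–250 hPa: Δp = 100 hPa = 10000 Pa, q̄ = 0.00162 kg/kg → 0.00162 × 10000 / 9.8 = 1.65 mm
PW = 24.52 + 24.93 + 1.43 + 1.65 = 52.53 ≈ 52.5 mm.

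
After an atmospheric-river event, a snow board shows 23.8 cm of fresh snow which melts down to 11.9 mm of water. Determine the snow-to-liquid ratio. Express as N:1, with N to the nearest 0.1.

ratio ≈ 20.0

Ratio = snow depth / SWE = 238 mm / 11.9 mm = 20.0, i.e. 20.0:1.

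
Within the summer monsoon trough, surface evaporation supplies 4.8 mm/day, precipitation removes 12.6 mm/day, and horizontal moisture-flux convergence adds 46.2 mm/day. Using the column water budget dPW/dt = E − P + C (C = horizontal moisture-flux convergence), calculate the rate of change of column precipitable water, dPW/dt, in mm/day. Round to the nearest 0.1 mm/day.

dPW/dt = E − P + C = 4.8 − 12.6 + (46.2) = 38.4 mm/day.

dPW/dt ≈ 38.4 mm/day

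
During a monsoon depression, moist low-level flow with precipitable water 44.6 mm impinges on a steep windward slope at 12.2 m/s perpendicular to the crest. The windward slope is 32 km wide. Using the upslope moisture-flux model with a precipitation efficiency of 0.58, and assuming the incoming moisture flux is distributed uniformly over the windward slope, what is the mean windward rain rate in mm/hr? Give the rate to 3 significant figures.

R ≈ 35.5 mm/hr

Incoming column moisture flux per unit ridge length: F = V × PW = 12.2 × 44.6 = 544.12 mm·m/s.
Spread over the 32 km slope with efficiency ε = 0.58: R = ε·F/W = 0.58 × 544.12 / 32000 m = 9.862e-03 mm/s.
R = 9.862e-03 × 3600 = 35.5 mm/hr.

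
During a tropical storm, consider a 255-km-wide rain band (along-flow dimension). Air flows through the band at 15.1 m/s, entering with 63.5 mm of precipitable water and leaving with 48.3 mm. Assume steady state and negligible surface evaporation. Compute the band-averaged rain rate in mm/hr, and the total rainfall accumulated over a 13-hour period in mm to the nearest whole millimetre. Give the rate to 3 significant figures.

R ≈ 3.24 mm/hr; total ≈ 42 mm

Column moisture flux per unit crosswind length is F = V × PW.
Inflow: F_in = 15.1 × 63.5 = 958.85 mm·m/s
Outflow: F_out = 15.1 × 48.3 = 729.33 mm·m/s
Steady-state rate R = (F_in − F_out)/L = (958.85 − 729.33) / 255000 m = 9.001e-04 mm/s.
R = 9.001e-04 × 3600 = 3.24 mm/hr.
Over 13 h: total = 3.24 × 13 = 42.12 ≈ 42 mm.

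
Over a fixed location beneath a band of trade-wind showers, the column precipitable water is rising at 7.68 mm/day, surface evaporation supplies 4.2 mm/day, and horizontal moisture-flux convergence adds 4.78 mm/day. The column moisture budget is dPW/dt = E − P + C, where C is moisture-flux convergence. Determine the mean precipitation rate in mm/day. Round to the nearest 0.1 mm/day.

P ≈ 1.3 mm/day

dPW/dt = +7.68 mm/day.
P = E + C − dPW/dt = 4.2 + (4.78) − (+7.68) = 1.3 mm/day.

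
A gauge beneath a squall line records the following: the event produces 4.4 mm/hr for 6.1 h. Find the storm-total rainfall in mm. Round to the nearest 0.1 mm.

Total = Σ Rᵢ Δtᵢ = 4.4 × 6.1
      = 26.84 = 26.8 mm.

total ≈ 26.8 mm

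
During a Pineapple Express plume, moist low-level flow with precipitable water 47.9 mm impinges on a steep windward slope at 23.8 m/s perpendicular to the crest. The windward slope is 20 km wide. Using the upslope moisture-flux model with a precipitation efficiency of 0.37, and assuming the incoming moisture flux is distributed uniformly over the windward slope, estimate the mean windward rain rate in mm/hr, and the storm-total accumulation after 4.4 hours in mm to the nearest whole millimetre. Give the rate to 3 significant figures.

R ≈ 75.9 mm/hr; total ≈ 334 mm

Incoming column moisture flux per unit ridge length: F = V × PW = 23.8 × 47.9 = 1140.02 mm·m/s.
Spread over the 20 km slope with efficiency ε = 0.37: R = ε·F/W = 0.37 × 1140.02 / 20000 m = 2.109e-02 mm/s.
R = 2.109e-02 × 3600 = 75.9 mm/hr.
Over 4.4 h: total = 75.9 × 4.4 = 333.96 ≈ 334 mm.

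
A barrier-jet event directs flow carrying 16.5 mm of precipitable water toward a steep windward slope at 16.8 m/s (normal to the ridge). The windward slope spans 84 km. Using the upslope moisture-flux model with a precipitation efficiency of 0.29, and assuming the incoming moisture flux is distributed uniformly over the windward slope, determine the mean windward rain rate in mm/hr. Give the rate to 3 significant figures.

Incoming column moisture flux per unit ridge length: F = V × PW = 16.8 × 16.5 = 277.2 mm·m/s.
Spread over the 84 km slope with efficiency ε = 0.29: R = ε·F/W = 0.29 × 277.2 / 84000 m = 9.570e-04 mm/s.
R = 9.570e-04 × 3600 = 3.45 mm/hr.

R ≈ 3.45 mm/hr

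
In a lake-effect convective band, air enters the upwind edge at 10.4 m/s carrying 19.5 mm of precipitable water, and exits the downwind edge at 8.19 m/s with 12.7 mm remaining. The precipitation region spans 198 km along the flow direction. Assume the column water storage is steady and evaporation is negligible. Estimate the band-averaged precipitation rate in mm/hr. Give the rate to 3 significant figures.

Column moisture flux per unit crosswind length is F = V × PW.
Inflow: F_in = 10.4 × 19.5 = 202.8 mm·m/s
Outflow: F_out = 8.19 × 12.7 = 104.013 mm·m/s
Steady-state rate R = (F_in − F_out)/L = (202.8 − 104.013) / 198000 m = 4.989e-04 mm/s.
R = 4.989e-04 × 3600 = 1.80 mm/hr.

R ≈ 1.80 mm/hr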